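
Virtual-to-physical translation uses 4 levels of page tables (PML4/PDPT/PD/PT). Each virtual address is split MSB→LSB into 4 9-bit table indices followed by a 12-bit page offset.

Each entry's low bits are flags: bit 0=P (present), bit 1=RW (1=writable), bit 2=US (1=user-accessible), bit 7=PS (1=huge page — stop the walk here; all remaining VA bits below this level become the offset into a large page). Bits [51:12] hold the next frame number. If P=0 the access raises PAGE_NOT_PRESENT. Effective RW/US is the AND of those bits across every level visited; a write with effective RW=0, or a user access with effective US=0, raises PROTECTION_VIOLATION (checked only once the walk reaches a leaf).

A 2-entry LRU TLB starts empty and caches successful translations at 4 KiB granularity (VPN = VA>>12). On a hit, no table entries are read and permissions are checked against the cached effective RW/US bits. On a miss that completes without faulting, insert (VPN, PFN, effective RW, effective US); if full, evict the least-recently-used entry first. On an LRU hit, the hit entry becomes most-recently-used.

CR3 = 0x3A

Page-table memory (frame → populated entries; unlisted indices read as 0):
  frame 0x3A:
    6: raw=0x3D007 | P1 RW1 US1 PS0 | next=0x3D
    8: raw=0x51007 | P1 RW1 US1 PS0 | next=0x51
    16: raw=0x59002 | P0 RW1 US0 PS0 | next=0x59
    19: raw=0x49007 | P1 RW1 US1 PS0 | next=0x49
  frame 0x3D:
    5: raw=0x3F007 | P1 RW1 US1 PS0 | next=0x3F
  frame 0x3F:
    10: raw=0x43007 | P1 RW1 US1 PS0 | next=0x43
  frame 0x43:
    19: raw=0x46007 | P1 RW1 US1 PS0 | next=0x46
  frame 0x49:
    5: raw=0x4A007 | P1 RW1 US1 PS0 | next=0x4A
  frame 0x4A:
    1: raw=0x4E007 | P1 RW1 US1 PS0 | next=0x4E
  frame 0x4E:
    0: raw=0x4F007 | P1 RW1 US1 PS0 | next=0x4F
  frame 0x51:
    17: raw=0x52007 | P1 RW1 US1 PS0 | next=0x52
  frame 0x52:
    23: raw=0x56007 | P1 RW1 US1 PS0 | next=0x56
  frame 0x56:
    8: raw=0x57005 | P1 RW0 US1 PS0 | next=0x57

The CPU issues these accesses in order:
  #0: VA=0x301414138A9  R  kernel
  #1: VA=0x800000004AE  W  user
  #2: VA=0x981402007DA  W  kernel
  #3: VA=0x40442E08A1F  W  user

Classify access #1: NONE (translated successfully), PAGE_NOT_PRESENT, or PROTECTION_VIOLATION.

Walk each access:
#0 VA=0x301414138A9 (r,kernel):
  L0: frame=0x3A idx=6 entry=0x3D007 [P=1 RW=1 US=1 PS=0]
  L1: frame=0x3D idx=5 entry=0x3F007 [P=1 RW=1 US=1 PS=0]
  L2: frame=0x3F idx=10 entry=0x43007 [P=1 RW=1 US=1 PS=0]
  L3: frame=0x43 idx=19 entry=0x46007 [P=1 RW=1 US=1 PS=0]
  ⇒ phys 0x468A9  [4 reads]
#1 VA=0x800000004AE (w,user):
  L0: frame=0x3A idx=16 entry=0x59002 [P=0 RW=1 US=0 PS=0]
  → PAGE_NOT_PRESENT  (1 entries read)
#2 VA=0x981402007DA (w,kernel):
  L0: frame=0x3A idx=19 entry=0x49007 [P=1 RW=1 US=1 PS=0]
  L1: frame=0x49 idx=5 entry=0x4A007 [P=1 RW=1 US=1 PS=0]
  L2: frame=0x4A idx=1 entry=0x4E007 [P=1 RW=1 US=1 PS=0]
  L3: frame=0x4E idx=0 entry=0x4F007 [P=1 RW=1 US=1 PS=0]
  ⇒ phys 0x4F7DA  [4 reads]
#3 VA=0x40442E08A1F (w,user):
  L0: frame=0x3A idx=8 entry=0x51007 [P=1 RW=1 US=1 PS=0]
  L1: frame=0x51 idx=17 entry=0x52007 [P=1 RW=1 US=1 PS=0]
  L2: frame=0x52 idx=23 entry=0x56007 [P=1 RW=1 US=1 PS=0]
  L3: frame=0x56 idx=8 entry=0x57005 [P=1 RW=0 US=1 PS=0]
  → PROTECTION_VIOLATION  (4 entries read)

Access #1 fault: PAGE_NOT_PRESENT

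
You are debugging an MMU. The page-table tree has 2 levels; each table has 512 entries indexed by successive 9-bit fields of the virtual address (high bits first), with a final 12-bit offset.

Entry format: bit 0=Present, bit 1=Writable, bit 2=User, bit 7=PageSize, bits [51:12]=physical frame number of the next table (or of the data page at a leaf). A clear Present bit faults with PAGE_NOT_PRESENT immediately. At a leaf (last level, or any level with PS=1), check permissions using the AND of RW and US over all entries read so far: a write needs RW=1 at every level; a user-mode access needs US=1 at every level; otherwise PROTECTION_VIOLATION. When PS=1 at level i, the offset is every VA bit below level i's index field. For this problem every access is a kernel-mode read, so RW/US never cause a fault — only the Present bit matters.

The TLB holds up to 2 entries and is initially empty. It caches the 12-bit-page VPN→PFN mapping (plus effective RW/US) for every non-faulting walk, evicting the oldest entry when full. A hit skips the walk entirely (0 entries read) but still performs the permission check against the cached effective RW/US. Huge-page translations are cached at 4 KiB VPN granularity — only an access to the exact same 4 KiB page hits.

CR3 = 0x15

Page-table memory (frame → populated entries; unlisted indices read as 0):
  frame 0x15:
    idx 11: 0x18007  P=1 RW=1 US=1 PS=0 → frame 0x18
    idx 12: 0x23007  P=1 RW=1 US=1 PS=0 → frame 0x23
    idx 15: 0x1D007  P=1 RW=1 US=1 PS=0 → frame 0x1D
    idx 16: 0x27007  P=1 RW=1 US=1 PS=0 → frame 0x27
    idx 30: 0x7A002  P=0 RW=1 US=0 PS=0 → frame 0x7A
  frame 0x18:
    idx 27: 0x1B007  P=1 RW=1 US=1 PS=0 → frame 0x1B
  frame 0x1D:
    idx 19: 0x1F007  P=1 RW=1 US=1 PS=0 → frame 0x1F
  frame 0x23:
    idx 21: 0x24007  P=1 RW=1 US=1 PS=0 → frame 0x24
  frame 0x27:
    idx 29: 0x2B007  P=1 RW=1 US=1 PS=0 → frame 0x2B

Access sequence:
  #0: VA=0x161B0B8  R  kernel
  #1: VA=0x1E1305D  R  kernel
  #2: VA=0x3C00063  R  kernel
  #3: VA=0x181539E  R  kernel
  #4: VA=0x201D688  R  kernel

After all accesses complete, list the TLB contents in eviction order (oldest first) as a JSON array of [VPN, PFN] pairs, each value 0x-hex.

Trace:
#0 VA=0x161B0B8 (r,kernel):
  L0 @0x15[11] → 0x18007  P=1,RW=1,US=1,PS=0
  L1 @0x18[27] → 0x1B007  P=1,RW=1,US=1,PS=0
  → PA=0x1B0B8  (2 entries read)
#1 VA=0x1E1305D (r,kernel):
  L0 @0x15[15] → 0x1D007  P=1,RW=1,US=1,PS=0
  L1 @0x1D[19] → 0x1F007  P=1,RW=1,US=1,PS=0
  → PA=0x1F05D  (2 entries read)
#2 VA=0x3C00063 (r,kernel):
  L0 @0x15[30] → 0x7A002  P=0,RW=1,US=0,PS=0
  → PAGE_NOT_PRESENT  (1 entries read)
#3 VA=0x181539E (r,kernel):
  L0 @0x15[12] → 0x23007  P=1,RW=1,US=1,PS=0
  L1 @0x23[21] → 0x24007  P=1,RW=1,US=1,PS=0
  → PA=0x2439E  (2 entries read)
#4 VA=0x201D688 (r,kernel):
  L0 @0x15[16] → 0x27007  P=1,RW=1,US=1,PS=0
  L1 @0x27[29] → 0x2B007  P=1,RW=1,US=1,PS=0
  → PA=0x2B688  (2 entries read)

TLB: [["0x1815", "0x24"], ["0x201D", "0x2B"]]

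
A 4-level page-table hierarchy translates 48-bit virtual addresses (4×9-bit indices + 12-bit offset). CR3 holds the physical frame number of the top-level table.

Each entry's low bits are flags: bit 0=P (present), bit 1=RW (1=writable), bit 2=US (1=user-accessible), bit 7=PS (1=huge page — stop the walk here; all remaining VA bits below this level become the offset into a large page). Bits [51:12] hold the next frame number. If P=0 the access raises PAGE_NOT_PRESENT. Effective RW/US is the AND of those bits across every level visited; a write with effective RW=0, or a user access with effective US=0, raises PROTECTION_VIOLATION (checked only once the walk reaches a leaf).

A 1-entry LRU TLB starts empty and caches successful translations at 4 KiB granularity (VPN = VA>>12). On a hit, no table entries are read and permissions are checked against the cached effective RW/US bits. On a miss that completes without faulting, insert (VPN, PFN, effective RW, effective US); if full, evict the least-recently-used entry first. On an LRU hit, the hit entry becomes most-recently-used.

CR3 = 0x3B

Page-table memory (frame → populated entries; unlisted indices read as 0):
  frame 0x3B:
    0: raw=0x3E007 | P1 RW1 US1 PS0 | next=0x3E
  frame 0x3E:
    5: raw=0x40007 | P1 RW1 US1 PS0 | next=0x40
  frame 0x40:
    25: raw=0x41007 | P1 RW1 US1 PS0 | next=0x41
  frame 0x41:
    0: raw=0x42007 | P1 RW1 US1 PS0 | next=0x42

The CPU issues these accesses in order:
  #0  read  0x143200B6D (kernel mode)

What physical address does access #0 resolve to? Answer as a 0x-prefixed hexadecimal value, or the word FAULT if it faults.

Walk each access:
#0 VA=0x143200B6D (r,kernel):
  lvl0: tbl 0x3B, slot 0 ⇒ 0x3E007 (P1/RW1/US1/PS0)
  lvl1: tbl 0x3E, slot 5 ⇒ 0x40007 (P1/RW1/US1/PS0)
  lvl2: tbl 0x40, slot 25 ⇒ 0x41007 (P1/RW1/US1/PS0)
  lvl3: tbl 0x41, slot 0 ⇒ 0x42007 (P1/RW1/US1/PS0)
  ✓ 0x42B6D  — 4 lookups

Access #0 PA: 0x42B6D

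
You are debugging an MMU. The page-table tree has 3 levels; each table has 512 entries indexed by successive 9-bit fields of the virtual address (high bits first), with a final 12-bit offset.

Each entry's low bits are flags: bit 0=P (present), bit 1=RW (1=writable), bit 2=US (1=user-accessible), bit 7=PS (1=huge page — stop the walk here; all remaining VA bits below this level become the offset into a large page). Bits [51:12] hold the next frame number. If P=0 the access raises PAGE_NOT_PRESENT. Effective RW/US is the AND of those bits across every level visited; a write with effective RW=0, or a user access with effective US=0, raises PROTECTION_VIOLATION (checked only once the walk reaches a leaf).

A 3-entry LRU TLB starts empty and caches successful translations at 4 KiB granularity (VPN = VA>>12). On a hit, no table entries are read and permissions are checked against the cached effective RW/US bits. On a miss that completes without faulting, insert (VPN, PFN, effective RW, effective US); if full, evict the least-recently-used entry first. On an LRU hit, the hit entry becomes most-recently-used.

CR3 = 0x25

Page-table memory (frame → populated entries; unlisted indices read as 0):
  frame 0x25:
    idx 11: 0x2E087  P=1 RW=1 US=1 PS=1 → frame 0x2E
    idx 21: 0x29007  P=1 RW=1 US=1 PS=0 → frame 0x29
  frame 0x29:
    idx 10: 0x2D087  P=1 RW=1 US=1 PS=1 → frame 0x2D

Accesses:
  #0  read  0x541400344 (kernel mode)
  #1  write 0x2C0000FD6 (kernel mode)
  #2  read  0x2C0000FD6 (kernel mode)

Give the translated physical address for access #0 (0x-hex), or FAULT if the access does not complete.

Walk each access:
#0 VA=0x541400344 (r,kernel):
  L0: frame=0x25 idx=21 entry=0x29007 [P=1 RW=1 US=1 PS=0]
  L1: frame=0x29 idx=10 entry=0x2D087 [P=1 RW=1 US=1 PS=1]
  → PA=0x2D344 (huge @L1)  (2 entries read)
#1 VA=0x2C0000FD6 (w,kernel):
  L0: frame=0x25 idx=11 entry=0x2E087 [P=1 RW=1 US=1 PS=1]
  → PA=0x2EFD6 (huge @L0)  (1 entries read)
#2 VA=0x2C0000FD6 (r,kernel):
  TLB hit vpn=0x2C0000 → PA=0x2EFD6

Access #0 PA: 0x2D344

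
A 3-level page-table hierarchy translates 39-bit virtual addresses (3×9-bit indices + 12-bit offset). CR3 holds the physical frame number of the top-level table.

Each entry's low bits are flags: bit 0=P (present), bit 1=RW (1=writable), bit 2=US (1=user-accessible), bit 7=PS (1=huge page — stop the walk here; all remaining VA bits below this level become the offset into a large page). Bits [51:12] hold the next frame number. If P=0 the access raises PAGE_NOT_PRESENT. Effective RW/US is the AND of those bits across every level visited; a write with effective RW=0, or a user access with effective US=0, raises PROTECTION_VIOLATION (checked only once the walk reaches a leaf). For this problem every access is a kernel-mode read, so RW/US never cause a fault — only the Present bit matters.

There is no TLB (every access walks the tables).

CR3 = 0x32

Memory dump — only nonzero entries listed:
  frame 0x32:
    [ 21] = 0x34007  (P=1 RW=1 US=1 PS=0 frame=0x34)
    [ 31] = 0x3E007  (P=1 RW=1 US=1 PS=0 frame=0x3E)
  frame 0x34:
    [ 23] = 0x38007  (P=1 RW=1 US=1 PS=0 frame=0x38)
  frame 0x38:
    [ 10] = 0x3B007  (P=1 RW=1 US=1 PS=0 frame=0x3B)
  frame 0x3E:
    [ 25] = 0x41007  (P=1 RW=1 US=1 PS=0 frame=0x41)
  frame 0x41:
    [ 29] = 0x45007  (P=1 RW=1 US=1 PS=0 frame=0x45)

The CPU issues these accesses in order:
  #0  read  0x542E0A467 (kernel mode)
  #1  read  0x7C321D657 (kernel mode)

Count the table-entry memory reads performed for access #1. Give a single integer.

Walk each access:
#0 VA=0x542E0A467 (r,kernel):
  L0 @0x32[21] → 0x34007  P=1,RW=1,US=1,PS=0
  L1 @0x34[23] → 0x38007  P=1,RW=1,US=1,PS=0
  L2 @0x38[10] → 0x3B007  P=1,RW=1,US=1,PS=0
  ⇒ phys 0x3B467  [3 reads]
#1 VA=0x7C321D657 (r,kernel):
  L0 @0x32[31] → 0x3E007  P=1,RW=1,US=1,PS=0
  L1 @0x3E[25] → 0x41007  P=1,RW=1,US=1,PS=0
  L2 @0x41[29] → 0x45007  P=1,RW=1,US=1,PS=0
  ⇒ phys 0x45657  [3 reads]

Entries read for #1: 3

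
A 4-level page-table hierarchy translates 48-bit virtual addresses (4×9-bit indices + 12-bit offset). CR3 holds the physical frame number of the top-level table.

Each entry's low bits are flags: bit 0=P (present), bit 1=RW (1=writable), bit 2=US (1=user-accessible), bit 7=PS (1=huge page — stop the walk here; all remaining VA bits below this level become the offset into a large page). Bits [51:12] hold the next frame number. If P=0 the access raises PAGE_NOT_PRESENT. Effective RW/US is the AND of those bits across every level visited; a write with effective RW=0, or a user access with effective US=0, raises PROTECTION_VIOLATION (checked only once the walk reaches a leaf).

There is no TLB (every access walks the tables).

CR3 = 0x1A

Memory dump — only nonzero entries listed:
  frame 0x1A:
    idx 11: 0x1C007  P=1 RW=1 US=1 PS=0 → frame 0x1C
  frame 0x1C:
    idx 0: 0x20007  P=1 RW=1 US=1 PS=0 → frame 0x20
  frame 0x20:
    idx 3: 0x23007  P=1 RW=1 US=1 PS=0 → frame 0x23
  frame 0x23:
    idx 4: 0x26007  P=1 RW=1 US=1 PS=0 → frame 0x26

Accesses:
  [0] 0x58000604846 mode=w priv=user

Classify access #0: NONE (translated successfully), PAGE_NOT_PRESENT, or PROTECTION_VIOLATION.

Per-access translation:
#0 VA=0x58000604846 (w,user):
  [0] read 0x1A idx=11: raw=0x1C007 flags P=1 W=1 U=1 S=0
  [1] read 0x1C idx=0: raw=0x20007 flags P=1 W=1 U=1 S=0
  [2] read 0x20 idx=3: raw=0x23007 flags P=1 W=1 U=1 S=0
  [3] read 0x23 idx=4: raw=0x26007 flags P=1 W=1 U=1 S=0
  → PA=0x26846  (4 entries read)

Access #0 fault: NONE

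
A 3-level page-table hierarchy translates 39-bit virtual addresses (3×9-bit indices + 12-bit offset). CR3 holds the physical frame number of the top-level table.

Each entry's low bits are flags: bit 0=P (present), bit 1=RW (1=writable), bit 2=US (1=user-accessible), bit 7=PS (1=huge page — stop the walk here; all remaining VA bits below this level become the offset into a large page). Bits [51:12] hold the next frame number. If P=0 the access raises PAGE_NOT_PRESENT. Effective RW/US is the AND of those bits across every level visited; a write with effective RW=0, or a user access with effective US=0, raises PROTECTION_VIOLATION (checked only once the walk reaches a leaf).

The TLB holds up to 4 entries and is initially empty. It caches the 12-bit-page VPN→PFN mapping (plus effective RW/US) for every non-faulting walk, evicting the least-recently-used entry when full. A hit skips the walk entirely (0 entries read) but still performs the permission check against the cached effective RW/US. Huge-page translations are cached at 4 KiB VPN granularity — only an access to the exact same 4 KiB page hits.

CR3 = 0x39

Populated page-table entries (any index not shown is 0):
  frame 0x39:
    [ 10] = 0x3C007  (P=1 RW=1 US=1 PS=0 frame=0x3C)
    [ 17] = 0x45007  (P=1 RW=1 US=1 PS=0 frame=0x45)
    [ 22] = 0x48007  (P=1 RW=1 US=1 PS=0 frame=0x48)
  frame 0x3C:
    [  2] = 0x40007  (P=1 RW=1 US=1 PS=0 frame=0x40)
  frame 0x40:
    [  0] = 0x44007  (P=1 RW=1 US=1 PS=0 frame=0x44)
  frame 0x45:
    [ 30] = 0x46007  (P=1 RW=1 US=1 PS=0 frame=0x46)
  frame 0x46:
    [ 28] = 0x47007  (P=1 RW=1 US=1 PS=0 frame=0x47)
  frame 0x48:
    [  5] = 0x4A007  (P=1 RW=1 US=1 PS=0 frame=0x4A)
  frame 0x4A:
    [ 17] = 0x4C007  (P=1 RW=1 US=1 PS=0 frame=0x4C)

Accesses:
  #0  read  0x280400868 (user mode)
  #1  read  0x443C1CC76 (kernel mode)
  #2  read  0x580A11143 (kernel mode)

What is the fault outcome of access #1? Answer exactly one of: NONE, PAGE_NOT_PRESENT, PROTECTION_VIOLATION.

Walk each access:
#0 VA=0x280400868 (r,user):
  lvl0: tbl 0x39, slot 10 ⇒ 0x3C007 (P1/RW1/US1/PS0)
  lvl1: tbl 0x3C, slot 2 ⇒ 0x40007 (P1/RW1/US1/PS0)
  lvl2: tbl 0x40, slot 0 ⇒ 0x44007 (P1/RW1/US1/PS0)
  → PA=0x44868  (3 entries read)
#1 VA=0x443C1CC76 (r,kernel):
  lvl0: tbl 0x39, slot 17 ⇒ 0x45007 (P1/RW1/US1/PS0)
  lvl1: tbl 0x45, slot 30 ⇒ 0x46007 (P1/RW1/US1/PS0)
  lvl2: tbl 0x46, slot 28 ⇒ 0x47007 (P1/RW1/US1/PS0)
  → PA=0x47C76  (3 entries read)
#2 VA=0x580A11143 (r,kernel):
  lvl0: tbl 0x39, slot 22 ⇒ 0x48007 (P1/RW1/US1/PS0)
  lvl1: tbl 0x48, slot 5 ⇒ 0x4A007 (P1/RW1/US1/PS0)
  lvl2: tbl 0x4A, slot 17 ⇒ 0x4C007 (P1/RW1/US1/PS0)
  → PA=0x4C143  (3 entries read)

Access #1 fault: NONE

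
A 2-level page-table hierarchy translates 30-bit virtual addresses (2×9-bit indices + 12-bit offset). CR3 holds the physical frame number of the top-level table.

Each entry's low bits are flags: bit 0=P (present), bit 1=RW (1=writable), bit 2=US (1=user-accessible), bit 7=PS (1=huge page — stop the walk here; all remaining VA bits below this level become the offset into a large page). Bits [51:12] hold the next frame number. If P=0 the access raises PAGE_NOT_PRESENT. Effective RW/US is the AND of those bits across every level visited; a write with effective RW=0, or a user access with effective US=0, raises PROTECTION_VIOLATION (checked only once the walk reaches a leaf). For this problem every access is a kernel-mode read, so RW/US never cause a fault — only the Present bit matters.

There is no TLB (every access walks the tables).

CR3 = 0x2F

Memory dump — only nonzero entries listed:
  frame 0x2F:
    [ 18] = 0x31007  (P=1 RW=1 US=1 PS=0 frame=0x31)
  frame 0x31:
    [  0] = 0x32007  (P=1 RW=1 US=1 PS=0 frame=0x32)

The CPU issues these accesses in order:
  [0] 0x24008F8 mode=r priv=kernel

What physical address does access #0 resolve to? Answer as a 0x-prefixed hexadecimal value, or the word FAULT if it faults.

Per-access translation:
#0 VA=0x24008F8 (r,kernel):
  lvl0: tbl 0x2F, slot 18 ⇒ 0x31007 (P1/RW1/US1/PS0)
  lvl1: tbl 0x31, slot 0 ⇒ 0x32007 (P1/RW1/US1/PS0)
  → PA=0x328F8  (2 entries read)

Access #0 PA: 0x328F8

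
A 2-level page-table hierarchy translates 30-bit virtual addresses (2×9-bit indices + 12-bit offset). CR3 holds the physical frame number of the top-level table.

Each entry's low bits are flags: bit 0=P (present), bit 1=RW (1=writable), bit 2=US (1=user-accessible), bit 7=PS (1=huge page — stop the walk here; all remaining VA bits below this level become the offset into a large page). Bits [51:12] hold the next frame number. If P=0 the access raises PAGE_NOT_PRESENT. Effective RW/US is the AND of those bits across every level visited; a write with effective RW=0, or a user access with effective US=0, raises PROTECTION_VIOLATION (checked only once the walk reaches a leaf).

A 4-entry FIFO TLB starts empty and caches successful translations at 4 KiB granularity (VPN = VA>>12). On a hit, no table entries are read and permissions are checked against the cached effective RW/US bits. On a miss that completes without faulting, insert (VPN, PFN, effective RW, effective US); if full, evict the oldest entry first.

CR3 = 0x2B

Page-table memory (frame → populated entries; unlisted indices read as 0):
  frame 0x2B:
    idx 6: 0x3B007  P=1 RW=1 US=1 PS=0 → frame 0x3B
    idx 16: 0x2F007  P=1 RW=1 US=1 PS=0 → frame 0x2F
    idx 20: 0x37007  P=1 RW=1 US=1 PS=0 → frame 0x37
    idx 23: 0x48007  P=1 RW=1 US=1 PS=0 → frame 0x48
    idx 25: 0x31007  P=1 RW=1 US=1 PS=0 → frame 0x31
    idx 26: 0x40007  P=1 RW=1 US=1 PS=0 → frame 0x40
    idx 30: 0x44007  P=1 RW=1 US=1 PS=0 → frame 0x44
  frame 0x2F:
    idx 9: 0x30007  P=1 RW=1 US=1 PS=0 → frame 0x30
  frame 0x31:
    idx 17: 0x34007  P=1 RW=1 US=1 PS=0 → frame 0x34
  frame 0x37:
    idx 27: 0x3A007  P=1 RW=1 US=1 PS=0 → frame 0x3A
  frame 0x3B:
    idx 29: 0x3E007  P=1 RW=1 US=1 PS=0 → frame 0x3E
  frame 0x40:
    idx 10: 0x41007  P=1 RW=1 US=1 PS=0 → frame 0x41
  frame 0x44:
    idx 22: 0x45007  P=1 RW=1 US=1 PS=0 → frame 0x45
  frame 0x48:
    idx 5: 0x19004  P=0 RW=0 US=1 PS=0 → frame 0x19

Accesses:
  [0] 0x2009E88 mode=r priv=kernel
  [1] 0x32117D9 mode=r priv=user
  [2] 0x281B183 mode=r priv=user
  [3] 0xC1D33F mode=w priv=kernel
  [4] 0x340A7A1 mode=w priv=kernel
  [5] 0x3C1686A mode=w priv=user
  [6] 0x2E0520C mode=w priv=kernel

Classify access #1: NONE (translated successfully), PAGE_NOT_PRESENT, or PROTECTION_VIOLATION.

Trace:
#0 VA=0x2009E88 (r,kernel):
  lvl0: tbl 0x2B, slot 16 ⇒ 0x2F007 (P1/RW1/US1/PS0)
  lvl1: tbl 0x2F, slot 9 ⇒ 0x30007 (P1/RW1/US1/PS0)
  ✓ 0x30E88  — 2 lookups
#1 VA=0x32117D9 (r,user):
  lvl0: tbl 0x2B, slot 25 ⇒ 0x31007 (P1/RW1/US1/PS0)
  lvl1: tbl 0x31, slot 17 ⇒ 0x34007 (P1/RW1/US1/PS0)
  ✓ 0x347D9  — 2 lookups
#2 VA=0x281B183 (r,user):
  lvl0: tbl 0x2B, slot 20 ⇒ 0x37007 (P1/RW1/US1/PS0)
  lvl1: tbl 0x37, slot 27 ⇒ 0x3A007 (P1/RW1/US1/PS0)
  ✓ 0x3A183  — 2 lookups
#3 VA=0xC1D33F (w,kernel):
  lvl0: tbl 0x2B, slot 6 ⇒ 0x3B007 (P1/RW1/US1/PS0)
  lvl1: tbl 0x3B, slot 29 ⇒ 0x3E007 (P1/RW1/US1/PS0)
  ✓ 0x3E33F  — 2 lookups
#4 VA=0x340A7A1 (w,kernel):
  lvl0: tbl 0x2B, slot 26 ⇒ 0x40007 (P1/RW1/US1/PS0)
  lvl1: tbl 0x40, slot 10 ⇒ 0x41007 (P1/RW1/US1/PS0)
  ✓ 0x417A1  — 2 lookups
#5 VA=0x3C1686A (w,user):
  lvl0: tbl 0x2B, slot 30 ⇒ 0x44007 (P1/RW1/US1/PS0)
  lvl1: tbl 0x44, slot 22 ⇒ 0x45007 (P1/RW1/US1/PS0)
  ✓ 0x4586A  — 2 lookups
#6 VA=0x2E0520C (w,kernel):
  lvl0: tbl 0x2B, slot 23 ⇒ 0x48007 (P1/RW1/US1/PS0)
  lvl1: tbl 0x48, slot 5 ⇒ 0x19004 (P0/RW0/US1/PS0)
  ⇒ fault: PAGE_NOT_PRESENT  — 2 lookups

Access #1 fault: NONE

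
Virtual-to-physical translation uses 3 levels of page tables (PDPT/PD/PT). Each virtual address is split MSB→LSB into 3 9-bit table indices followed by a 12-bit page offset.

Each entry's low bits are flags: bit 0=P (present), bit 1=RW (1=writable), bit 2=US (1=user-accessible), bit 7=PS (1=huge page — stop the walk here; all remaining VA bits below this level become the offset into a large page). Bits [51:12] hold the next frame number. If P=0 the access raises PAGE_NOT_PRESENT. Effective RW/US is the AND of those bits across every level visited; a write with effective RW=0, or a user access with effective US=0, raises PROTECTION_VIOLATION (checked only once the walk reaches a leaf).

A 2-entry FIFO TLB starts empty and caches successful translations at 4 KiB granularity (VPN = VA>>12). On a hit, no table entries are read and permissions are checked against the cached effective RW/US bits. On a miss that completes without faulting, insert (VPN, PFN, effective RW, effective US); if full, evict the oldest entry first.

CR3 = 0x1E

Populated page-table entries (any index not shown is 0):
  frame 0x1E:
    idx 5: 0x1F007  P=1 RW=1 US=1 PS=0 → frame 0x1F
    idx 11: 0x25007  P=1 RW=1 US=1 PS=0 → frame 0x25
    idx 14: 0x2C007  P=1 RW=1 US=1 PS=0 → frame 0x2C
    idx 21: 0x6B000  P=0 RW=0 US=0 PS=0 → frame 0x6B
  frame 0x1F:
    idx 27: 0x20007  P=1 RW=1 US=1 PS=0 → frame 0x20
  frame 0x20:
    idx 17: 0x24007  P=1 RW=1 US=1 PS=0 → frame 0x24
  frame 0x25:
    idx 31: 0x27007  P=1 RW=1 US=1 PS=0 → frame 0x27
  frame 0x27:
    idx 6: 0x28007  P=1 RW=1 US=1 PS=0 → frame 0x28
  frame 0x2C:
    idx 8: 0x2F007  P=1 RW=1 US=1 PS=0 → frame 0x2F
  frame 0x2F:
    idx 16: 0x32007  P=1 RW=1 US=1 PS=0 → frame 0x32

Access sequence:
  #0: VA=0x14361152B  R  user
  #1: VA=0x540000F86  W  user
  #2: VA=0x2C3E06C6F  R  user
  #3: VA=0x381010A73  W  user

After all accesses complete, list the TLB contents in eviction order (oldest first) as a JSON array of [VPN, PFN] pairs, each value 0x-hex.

Per-access translation:
#0 VA=0x14361152B (r,user):
  [0] read 0x1E idx=5: raw=0x1F007 flags P=1 W=1 U=1 S=0
  [1] read 0x1F idx=27: raw=0x20007 flags P=1 W=1 U=1 S=0
  [2] read 0x20 idx=17: raw=0x24007 flags P=1 W=1 U=1 S=0
  ✓ 0x2452B  — 3 lookups
#1 VA=0x540000F86 (w,user):
  [0] read 0x1E idx=21: raw=0x6B000 flags P=0 W=0 U=0 S=0
  ✗ PAGE_NOT_PRESENT  [1 reads]
#2 VA=0x2C3E06C6F (r,user):
  [0] read 0x1E idx=11: raw=0x25007 flags P=1 W=1 U=1 S=0
  [1] read 0x25 idx=31: raw=0x27007 flags P=1 W=1 U=1 S=0
  [2] read 0x27 idx=6: raw=0x28007 flags P=1 W=1 U=1 S=0
  ✓ 0x28C6F  — 3 lookups
#3 VA=0x381010A73 (w,user):
  [0] read 0x1E idx=14: raw=0x2C007 flags P=1 W=1 U=1 S=0
  [1] read 0x2C idx=8: raw=0x2F007 flags P=1 W=1 U=1 S=0
  [2] read 0x2F idx=16: raw=0x32007 flags P=1 W=1 U=1 S=0
  ✓ 0x32A73  — 3 lookups

TLB: [["0x2C3E06", "0x28"], ["0x381010", "0x32"]]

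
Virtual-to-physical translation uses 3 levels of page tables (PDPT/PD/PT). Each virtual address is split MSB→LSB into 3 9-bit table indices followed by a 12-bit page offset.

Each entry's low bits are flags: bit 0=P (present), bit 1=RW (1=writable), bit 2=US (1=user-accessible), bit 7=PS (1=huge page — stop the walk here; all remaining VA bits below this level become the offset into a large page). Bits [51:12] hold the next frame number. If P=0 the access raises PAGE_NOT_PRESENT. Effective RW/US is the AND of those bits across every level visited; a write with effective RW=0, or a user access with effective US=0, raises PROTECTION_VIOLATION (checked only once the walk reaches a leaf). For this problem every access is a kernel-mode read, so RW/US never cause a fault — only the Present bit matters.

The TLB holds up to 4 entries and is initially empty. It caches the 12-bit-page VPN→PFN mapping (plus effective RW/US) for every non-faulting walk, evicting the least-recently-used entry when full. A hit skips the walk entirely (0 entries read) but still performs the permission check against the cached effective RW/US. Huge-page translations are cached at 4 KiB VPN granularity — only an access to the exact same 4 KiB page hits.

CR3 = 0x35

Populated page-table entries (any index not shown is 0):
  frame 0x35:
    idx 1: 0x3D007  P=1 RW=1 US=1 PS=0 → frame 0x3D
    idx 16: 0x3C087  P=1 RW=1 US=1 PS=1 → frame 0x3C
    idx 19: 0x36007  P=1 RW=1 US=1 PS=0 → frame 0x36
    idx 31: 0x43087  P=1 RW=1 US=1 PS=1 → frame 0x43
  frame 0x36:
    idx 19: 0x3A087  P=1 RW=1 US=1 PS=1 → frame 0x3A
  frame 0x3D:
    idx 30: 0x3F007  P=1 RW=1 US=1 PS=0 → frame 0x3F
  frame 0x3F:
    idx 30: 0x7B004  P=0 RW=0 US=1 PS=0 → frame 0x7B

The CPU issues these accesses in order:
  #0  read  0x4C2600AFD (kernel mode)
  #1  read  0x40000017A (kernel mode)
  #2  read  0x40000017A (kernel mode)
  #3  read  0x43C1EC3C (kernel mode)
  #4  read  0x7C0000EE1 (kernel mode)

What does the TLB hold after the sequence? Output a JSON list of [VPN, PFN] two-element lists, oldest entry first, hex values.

Trace:
#0 VA=0x4C2600AFD (r,kernel):
  lvl0: tbl 0x35, slot 19 ⇒ 0x36007 (P1/RW1/US1/PS0)
  lvl1: tbl 0x36, slot 19 ⇒ 0x3A087 (P1/RW1/US1/PS1)
  ✓ 0x3AAFD (huge @L1)  — 2 lookups
#1 VA=0x40000017A (r,kernel):
  lvl0: tbl 0x35, slot 16 ⇒ 0x3C087 (P1/RW1/US1/PS1)
  ✓ 0x3C17A (huge @L0)  — 1 lookups
#2 VA=0x40000017A (r,kernel):
  TLB hit vpn=0x400000 → PA=0x3C17A
#3 VA=0x43C1EC3C (r,kernel):
  lvl0: tbl 0x35, slot 1 ⇒ 0x3D007 (P1/RW1/US1/PS0)
  lvl1: tbl 0x3D, slot 30 ⇒ 0x3F007 (P1/RW1/US1/PS0)
  lvl2: tbl 0x3F, slot 30 ⇒ 0x7B004 (P0/RW0/US1/PS0)
  → PAGE_NOT_PRESENT  (3 entries read)
#4 VA=0x7C0000EE1 (r,kernel):
  lvl0: tbl 0x35, slot 31 ⇒ 0x43087 (P1/RW1/US1/PS1)
  ✓ 0x43EE1 (huge @L0)  — 1 lookups

TLB: [["0x4C2600", "0x3A"], ["0x400000", "0x3C"], ["0x7C0000", "0x43"]]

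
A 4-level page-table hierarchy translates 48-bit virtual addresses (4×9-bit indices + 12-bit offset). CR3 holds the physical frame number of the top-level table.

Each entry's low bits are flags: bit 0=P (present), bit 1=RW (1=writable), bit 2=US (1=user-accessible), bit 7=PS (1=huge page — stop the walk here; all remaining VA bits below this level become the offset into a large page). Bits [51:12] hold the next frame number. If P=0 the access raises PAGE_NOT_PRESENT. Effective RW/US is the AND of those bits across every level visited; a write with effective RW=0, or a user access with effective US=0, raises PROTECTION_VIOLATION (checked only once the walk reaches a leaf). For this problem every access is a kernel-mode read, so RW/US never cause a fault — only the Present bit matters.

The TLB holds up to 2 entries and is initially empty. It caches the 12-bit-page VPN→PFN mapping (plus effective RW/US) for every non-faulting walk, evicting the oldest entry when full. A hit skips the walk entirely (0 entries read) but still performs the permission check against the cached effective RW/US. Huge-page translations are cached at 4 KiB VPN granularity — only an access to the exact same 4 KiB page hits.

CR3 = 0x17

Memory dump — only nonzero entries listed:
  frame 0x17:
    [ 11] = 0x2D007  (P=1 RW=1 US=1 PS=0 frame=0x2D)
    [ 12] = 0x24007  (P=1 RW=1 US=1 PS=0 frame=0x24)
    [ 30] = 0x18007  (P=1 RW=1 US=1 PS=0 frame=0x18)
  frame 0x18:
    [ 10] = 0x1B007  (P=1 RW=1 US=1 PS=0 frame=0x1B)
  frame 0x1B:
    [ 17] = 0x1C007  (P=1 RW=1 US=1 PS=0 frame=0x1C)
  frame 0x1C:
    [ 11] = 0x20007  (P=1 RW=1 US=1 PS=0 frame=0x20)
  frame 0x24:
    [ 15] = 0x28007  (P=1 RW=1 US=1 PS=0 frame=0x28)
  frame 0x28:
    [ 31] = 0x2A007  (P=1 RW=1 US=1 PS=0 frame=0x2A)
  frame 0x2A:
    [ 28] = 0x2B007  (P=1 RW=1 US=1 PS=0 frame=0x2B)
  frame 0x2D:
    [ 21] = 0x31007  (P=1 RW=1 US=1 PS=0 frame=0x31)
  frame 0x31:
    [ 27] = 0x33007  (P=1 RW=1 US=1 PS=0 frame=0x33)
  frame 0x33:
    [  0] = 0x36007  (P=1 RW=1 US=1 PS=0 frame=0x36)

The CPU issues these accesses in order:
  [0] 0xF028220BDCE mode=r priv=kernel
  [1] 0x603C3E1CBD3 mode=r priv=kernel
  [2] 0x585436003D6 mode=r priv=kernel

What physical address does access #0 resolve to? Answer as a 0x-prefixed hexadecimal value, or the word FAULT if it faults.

Walk each access:
#0 VA=0xF028220BDCE (r,kernel):
  L0: frame=0x17 idx=30 entry=0x18007 [P=1 RW=1 US=1 PS=0]
  L1: frame=0x18 idx=10 entry=0x1B007 [P=1 RW=1 US=1 PS=0]
  L2: frame=0x1B idx=17 entry=0x1C007 [P=1 RW=1 US=1 PS=0]
  L3: frame=0x1C idx=11 entry=0x20007 [P=1 RW=1 US=1 PS=0]
  ✓ 0x20DCE  — 4 lookups
#1 VA=0x603C3E1CBD3 (r,kernel):
  L0: frame=0x17 idx=12 entry=0x24007 [P=1 RW=1 US=1 PS=0]
  L1: frame=0x24 idx=15 entry=0x28007 [P=1 RW=1 US=1 PS=0]
  L2: frame=0x28 idx=31 entry=0x2A007 [P=1 RW=1 US=1 PS=0]
  L3: frame=0x2A idx=28 entry=0x2B007 [P=1 RW=1 US=1 PS=0]
  ✓ 0x2BBD3  — 4 lookups
#2 VA=0x585436003D6 (r,kernel):
  L0: frame=0x17 idx=11 entry=0x2D007 [P=1 RW=1 US=1 PS=0]
  L1: frame=0x2D idx=21 entry=0x31007 [P=1 RW=1 US=1 PS=0]
  L2: frame=0x31 idx=27 entry=0x33007 [P=1 RW=1 US=1 PS=0]
  L3: frame=0x33 idx=0 entry=0x36007 [P=1 RW=1 US=1 PS=0]
  ✓ 0x363D6  — 4 lookups

Access #0 PA: 0x20DCE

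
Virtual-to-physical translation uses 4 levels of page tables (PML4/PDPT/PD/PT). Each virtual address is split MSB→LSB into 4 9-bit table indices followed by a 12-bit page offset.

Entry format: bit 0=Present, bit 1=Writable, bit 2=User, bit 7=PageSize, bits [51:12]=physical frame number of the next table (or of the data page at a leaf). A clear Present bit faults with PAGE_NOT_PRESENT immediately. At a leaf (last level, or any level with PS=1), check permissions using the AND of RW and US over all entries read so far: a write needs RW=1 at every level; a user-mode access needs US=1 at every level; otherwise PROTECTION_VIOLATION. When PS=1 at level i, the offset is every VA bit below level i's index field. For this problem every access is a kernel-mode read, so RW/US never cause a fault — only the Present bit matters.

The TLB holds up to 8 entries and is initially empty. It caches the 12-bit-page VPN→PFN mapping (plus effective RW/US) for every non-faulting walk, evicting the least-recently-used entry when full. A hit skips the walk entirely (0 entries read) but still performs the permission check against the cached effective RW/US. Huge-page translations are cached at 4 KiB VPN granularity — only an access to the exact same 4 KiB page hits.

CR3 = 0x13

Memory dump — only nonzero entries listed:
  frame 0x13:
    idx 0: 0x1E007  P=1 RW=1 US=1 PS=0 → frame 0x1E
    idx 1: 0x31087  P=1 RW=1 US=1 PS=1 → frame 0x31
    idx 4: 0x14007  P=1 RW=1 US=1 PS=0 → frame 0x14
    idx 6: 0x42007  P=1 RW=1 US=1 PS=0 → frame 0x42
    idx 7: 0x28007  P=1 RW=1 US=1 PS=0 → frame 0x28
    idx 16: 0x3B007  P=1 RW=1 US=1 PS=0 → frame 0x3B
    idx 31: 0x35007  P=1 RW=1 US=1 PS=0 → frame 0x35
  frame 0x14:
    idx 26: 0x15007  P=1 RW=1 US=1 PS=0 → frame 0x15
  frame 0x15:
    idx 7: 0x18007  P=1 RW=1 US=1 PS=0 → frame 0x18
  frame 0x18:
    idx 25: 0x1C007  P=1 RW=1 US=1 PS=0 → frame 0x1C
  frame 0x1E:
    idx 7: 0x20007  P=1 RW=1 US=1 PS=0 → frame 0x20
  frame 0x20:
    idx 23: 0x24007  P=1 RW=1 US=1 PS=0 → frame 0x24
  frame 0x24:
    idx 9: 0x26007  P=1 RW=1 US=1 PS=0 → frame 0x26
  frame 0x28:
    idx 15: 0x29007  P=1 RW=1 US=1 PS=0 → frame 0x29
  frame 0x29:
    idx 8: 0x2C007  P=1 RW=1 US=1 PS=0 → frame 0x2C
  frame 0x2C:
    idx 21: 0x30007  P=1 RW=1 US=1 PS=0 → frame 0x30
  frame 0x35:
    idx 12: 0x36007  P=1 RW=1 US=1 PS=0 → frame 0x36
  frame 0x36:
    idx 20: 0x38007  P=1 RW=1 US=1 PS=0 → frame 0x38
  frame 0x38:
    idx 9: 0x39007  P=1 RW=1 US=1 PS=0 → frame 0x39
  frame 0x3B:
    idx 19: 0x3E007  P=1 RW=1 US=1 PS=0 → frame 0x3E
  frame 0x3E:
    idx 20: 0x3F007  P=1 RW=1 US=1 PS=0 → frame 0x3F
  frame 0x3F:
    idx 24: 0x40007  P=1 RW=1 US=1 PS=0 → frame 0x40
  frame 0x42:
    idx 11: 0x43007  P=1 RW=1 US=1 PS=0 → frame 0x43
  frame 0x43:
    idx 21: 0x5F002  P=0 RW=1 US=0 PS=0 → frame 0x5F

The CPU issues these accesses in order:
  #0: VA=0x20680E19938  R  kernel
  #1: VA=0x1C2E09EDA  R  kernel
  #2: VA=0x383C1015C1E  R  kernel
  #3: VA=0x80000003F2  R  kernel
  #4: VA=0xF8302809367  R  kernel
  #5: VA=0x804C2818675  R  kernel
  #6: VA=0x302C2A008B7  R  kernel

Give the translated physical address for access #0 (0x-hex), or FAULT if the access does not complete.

Per-access translation:
#0 VA=0x20680E19938 (r,kernel):
  lvl0: tbl 0x13, slot 4 ⇒ 0x14007 (P1/RW1/US1/PS0)
  lvl1: tbl 0x14, slot 26 ⇒ 0x15007 (P1/RW1/US1/PS0)
  lvl2: tbl 0x15, slot 7 ⇒ 0x18007 (P1/RW1/US1/PS0)
  lvl3: tbl 0x18, slot 25 ⇒ 0x1C007 (P1/RW1/US1/PS0)
  ⇒ phys 0x1C938  [4 reads]
#1 VA=0x1C2E09EDA (r,kernel):
  lvl0: tbl 0x13, slot 0 ⇒ 0x1E007 (P1/RW1/US1/PS0)
  lvl1: tbl 0x1E, slot 7 ⇒ 0x20007 (P1/RW1/US1/PS0)
  lvl2: tbl 0x20, slot 23 ⇒ 0x24007 (P1/RW1/US1/PS0)
  lvl3: tbl 0x24, slot 9 ⇒ 0x26007 (P1/RW1/US1/PS0)
  ⇒ phys 0x26EDA  [4 reads]
#2 VA=0x383C1015C1E (r,kernel):
  lvl0: tbl 0x13, slot 7 ⇒ 0x28007 (P1/RW1/US1/PS0)
  lvl1: tbl 0x28, slot 15 ⇒ 0x29007 (P1/RW1/US1/PS0)
  lvl2: tbl 0x29, slot 8 ⇒ 0x2C007 (P1/RW1/US1/PS0)
  lvl3: tbl 0x2C, slot 21 ⇒ 0x30007 (P1/RW1/US1/PS0)
  ⇒ phys 0x30C1E  [4 reads]
#3 VA=0x80000003F2 (r,kernel):
  lvl0: tbl 0x13, slot 1 ⇒ 0x31087 (P1/RW1/US1/PS1)
  ⇒ phys 0x313F2 (huge @L0)  [1 reads]
#4 VA=0xF8302809367 (r,kernel):
  lvl0: tbl 0x13, slot 31 ⇒ 0x35007 (P1/RW1/US1/PS0)
  lvl1: tbl 0x35, slot 12 ⇒ 0x36007 (P1/RW1/US1/PS0)
  lvl2: tbl 0x36, slot 20 ⇒ 0x38007 (P1/RW1/US1/PS0)
  lvl3: tbl 0x38, slot 9 ⇒ 0x39007 (P1/RW1/US1/PS0)
  ⇒ phys 0x39367  [4 reads]
#5 VA=0x804C2818675 (r,kernel):
  lvl0: tbl 0x13, slot 16 ⇒ 0x3B007 (P1/RW1/US1/PS0)
  lvl1: tbl 0x3B, slot 19 ⇒ 0x3E007 (P1/RW1/US1/PS0)
  lvl2: tbl 0x3E, slot 20 ⇒ 0x3F007 (P1/RW1/US1/PS0)
  lvl3: tbl 0x3F, slot 24 ⇒ 0x40007 (P1/RW1/US1/PS0)
  ⇒ phys 0x40675  [4 reads]
#6 VA=0x302C2A008B7 (r,kernel):
  lvl0: tbl 0x13, slot 6 ⇒ 0x42007 (P1/RW1/US1/PS0)
  lvl1: tbl 0x42, slot 11 ⇒ 0x43007 (P1/RW1/US1/PS0)
  lvl2: tbl 0x43, slot 21 ⇒ 0x5F002 (P0/RW1/US0/PS0)
  ✗ PAGE_NOT_PRESENT  [3 reads]

Access #0 PA: 0x1C938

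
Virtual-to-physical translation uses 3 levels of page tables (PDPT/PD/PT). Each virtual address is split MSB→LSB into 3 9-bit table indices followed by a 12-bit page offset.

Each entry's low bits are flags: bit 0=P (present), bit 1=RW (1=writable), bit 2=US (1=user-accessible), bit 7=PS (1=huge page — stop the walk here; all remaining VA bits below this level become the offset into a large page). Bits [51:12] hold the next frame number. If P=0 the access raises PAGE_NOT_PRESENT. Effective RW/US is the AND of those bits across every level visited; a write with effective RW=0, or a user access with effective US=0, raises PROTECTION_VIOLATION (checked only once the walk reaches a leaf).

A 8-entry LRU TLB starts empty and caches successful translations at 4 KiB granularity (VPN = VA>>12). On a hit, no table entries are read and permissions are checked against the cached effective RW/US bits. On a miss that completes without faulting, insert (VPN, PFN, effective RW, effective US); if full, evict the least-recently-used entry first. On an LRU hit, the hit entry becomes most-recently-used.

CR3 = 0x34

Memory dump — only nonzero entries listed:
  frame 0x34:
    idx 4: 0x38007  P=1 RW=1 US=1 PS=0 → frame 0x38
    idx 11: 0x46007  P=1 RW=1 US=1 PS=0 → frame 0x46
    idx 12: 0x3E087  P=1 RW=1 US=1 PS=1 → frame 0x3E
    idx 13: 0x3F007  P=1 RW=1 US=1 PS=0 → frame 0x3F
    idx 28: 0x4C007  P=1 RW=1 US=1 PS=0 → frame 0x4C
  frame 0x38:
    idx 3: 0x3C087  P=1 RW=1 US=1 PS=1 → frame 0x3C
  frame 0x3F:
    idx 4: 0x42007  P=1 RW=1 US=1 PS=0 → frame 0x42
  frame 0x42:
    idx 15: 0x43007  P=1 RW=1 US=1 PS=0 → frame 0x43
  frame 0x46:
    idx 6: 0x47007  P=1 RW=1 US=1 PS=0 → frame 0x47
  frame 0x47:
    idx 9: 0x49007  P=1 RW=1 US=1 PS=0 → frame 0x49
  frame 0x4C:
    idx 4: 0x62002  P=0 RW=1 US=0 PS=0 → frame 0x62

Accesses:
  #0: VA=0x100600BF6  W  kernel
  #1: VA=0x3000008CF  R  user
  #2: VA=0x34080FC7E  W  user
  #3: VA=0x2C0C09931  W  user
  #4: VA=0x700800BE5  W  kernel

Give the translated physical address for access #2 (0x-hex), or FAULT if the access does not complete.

Walk each access:
#0 VA=0x100600BF6 (w,kernel):
  lvl0: tbl 0x34, slot 4 ⇒ 0x38007 (P1/RW1/US1/PS0)
  lvl1: tbl 0x38, slot 3 ⇒ 0x3C087 (P1/RW1/US1/PS1)
  → PA=0x3CBF6 (huge @L1)  (2 entries read)
#1 VA=0x3000008CF (r,user):
  lvl0: tbl 0x34, slot 12 ⇒ 0x3E087 (P1/RW1/US1/PS1)
  → PA=0x3E8CF (huge @L0)  (1 entries read)
#2 VA=0x34080FC7E (w,user):
  lvl0: tbl 0x34, slot 13 ⇒ 0x3F007 (P1/RW1/US1/PS0)
  lvl1: tbl 0x3F, slot 4 ⇒ 0x42007 (P1/RW1/US1/PS0)
  lvl2: tbl 0x42, slot 15 ⇒ 0x43007 (P1/RW1/US1/PS0)
  → PA=0x43C7E  (3 entries read)
#3 VA=0x2C0C09931 (w,user):
  lvl0: tbl 0x34, slot 11 ⇒ 0x46007 (P1/RW1/US1/PS0)
  lvl1: tbl 0x46, slot 6 ⇒ 0x47007 (P1/RW1/US1/PS0)
  lvl2: tbl 0x47, slot 9 ⇒ 0x49007 (P1/RW1/US1/PS0)
  → PA=0x49931  (3 entries read)
#4 VA=0x700800BE5 (w,kernel):
  lvl0: tbl 0x34, slot 28 ⇒ 0x4C007 (P1/RW1/US1/PS0)
  lvl1: tbl 0x4C, slot 4 ⇒ 0x62002 (P0/RW1/US0/PS0)
  ✗ PAGE_NOT_PRESENT  [2 reads]

Access #2 PA: 0x43C7E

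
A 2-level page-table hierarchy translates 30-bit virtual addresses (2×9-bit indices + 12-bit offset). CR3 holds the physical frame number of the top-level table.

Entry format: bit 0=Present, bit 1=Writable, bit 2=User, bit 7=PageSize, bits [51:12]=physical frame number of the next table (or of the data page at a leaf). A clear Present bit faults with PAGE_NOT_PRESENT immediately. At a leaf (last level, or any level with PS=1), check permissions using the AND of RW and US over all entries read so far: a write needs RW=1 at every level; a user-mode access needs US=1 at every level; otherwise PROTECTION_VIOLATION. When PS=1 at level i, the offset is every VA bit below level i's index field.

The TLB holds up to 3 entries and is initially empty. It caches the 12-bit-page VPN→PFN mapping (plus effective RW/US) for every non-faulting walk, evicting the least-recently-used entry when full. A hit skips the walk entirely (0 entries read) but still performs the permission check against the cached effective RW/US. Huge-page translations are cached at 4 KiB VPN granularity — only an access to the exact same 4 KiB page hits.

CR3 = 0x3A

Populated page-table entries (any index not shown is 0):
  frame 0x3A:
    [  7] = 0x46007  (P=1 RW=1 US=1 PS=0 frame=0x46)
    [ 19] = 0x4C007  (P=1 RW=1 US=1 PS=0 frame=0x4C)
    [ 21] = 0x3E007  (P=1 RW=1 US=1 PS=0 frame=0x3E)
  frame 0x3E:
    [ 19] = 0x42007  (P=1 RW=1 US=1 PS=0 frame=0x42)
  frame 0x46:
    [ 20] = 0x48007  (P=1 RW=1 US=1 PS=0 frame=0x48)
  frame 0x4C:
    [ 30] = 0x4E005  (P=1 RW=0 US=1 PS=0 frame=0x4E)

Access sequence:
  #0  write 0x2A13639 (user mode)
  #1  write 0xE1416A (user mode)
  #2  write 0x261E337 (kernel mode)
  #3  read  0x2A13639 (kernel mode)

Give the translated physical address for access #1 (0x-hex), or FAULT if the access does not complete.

Trace:
#0 VA=0x2A13639 (w,user):
  L0 @0x3A[21] → 0x3E007  P=1,RW=1,US=1,PS=0
  L1 @0x3E[19] → 0x42007  P=1,RW=1,US=1,PS=0
  ⇒ phys 0x42639  [2 reads]
#1 VA=0xE1416A (w,user):
  L0 @0x3A[7] → 0x46007  P=1,RW=1,US=1,PS=0
  L1 @0x46[20] → 0x48007  P=1,RW=1,US=1,PS=0
  ⇒ phys 0x4816A  [2 reads]
#2 VA=0x261E337 (w,kernel):
  L0 @0x3A[19] → 0x4C007  P=1,RW=1,US=1,PS=0
  L1 @0x4C[30] → 0x4E005  P=1,RW=0,US=1,PS=0
  ⇒ fault: PROTECTION_VIOLATION  — 2 lookups
#3 VA=0x2A13639 (r,kernel):
  TLB hit vpn=0x2A13 → PA=0x42639

Access #1 PA: 0x4816A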